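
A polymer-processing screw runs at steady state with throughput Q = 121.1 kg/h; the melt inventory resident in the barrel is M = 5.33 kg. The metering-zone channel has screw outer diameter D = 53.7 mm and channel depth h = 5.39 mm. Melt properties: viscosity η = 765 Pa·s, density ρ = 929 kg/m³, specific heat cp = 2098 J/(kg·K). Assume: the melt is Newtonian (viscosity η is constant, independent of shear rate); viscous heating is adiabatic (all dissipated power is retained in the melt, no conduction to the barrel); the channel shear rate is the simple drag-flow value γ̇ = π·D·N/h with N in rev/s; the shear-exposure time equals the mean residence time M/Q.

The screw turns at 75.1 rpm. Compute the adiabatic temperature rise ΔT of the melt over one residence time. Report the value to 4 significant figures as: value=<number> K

value=95.45 K

Convert throughput: Q = 121.1 kg/h = 121.1/3600 = 0.0336389 kg/s
t_res = M / Q_s = 5.33 ÷ 0.0336389 = 158.448 s
D = 53.7 mm = 0.0537 m;  h = 5.39 mm = 0.00539 m;  N = 75.1 rpm / 60 = 1.25167 rev/s
Shear rate: γ̇ = πDN/h = π·0.0537·1.25167/0.00539 = 39.1764 s⁻¹
ΔT = η·γ̇²·t_res / (ρ·cp) = 765 · (39.1764)² · 158.448 / (929 · 2098) = 95.4496 K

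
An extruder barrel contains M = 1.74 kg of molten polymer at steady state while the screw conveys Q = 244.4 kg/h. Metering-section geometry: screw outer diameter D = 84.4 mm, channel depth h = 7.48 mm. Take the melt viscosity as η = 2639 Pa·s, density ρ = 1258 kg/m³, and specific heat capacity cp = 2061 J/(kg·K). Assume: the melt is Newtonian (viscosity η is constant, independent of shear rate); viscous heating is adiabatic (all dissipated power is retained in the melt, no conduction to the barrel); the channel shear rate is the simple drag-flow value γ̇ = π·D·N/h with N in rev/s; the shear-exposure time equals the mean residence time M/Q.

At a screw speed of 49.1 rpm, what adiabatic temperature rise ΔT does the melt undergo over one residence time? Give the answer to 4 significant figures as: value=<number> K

value=21.95 K

Throughput in SI: Q_s = 244.4 kg/h ÷ 3600 s/h = 0.0678889 kg/s
t_res = M / Q_s = 1.74 ÷ 0.0678889 = 25.6301 s
Convert to SI: D = 0.0844 m, h = 0.00748 m, N = 49.1/60 = 0.818333 rev/s
γ̇ = π D N / h = (π)(0.0844)(0.818333) / 0.00748 = 29.0082 s⁻¹
ΔT = η·γ̇²·t_res/(ρ·cp) = [2639 × 29.0082² × 25.6301] / [1258 × 2061] = 21.952 K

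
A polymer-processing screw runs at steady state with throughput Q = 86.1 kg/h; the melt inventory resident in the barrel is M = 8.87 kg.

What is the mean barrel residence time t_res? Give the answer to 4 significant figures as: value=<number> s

Q_s = Q / 3600 = 86.1 / 3600 = 0.0239167 kg/s
t_res = M / Q_s = 8.87 ÷ 0.0239167 = 370.871 s

value=370.9 s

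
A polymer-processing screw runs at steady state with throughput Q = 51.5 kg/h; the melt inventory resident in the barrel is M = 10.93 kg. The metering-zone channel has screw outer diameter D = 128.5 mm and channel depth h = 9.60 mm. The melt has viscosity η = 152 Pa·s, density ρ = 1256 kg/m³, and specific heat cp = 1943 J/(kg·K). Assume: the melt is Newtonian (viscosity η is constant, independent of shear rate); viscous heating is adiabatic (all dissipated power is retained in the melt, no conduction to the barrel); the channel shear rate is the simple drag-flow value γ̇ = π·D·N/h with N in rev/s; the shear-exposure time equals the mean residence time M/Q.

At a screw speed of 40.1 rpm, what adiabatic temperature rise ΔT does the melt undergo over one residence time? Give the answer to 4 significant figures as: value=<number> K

value=37.59 K

Q_s = Q / 3600 = 51.5 / 3600 = 0.0143056 kg/s
Mean residence time: t_res = M/Q_s = 10.93 kg / 0.0143056 kg/s = 764.039 s
Geometry in metres: D = 128.5 mm → 0.1285 m, h = 9.60 mm → 0.0096 m; screw speed N = 40.1 rpm = 0.668333 rev/s
γ̇ = π D N / h = (π)(0.1285)(0.668333) / 0.0096 = 28.1044 s⁻¹
Adiabatic rise: ΔT = η γ̇² t_res / (ρ cp) = 152·(28.1044)²·764.039 / (1256·1943) = 37.5878 K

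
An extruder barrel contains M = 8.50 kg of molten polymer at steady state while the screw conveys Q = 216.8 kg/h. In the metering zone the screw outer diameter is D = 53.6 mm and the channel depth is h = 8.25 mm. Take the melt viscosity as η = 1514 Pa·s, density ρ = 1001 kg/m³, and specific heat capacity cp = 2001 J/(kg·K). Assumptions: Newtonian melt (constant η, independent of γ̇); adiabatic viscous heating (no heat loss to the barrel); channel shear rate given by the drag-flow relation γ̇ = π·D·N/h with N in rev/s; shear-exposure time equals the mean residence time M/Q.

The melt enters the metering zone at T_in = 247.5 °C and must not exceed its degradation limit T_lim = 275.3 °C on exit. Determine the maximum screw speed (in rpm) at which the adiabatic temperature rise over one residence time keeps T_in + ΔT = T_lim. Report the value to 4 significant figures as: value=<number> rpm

Convert throughput: Q = 216.8 kg/h = 216.8/3600 = 0.0602222 kg/s
Mean residence time: t_res = M/Q_s = 8.50 kg / 0.0602222 kg/s = 141.144 s
D = 53.6 mm = 0.0536 m;  h = 8.25 mm = 0.00825 m
ΔT_a = T_lim − T_in = 275.3 − 247.5 = 27.8 K
γ̇_max² = ΔT_a·ρ·cp / (η·t_res) = [27.8 × 1001 × 2001] / [1514 × 141.144] = 260.578 s⁻²
γ̇_max = √260.578 = 16.1424 s⁻¹
N_max = γ̇_max h / (πD) = 16.1424·0.00825/(π·0.0536) = 0.790876 rev/s → ×60 = 47.4525 rpm

value=47.45 rpm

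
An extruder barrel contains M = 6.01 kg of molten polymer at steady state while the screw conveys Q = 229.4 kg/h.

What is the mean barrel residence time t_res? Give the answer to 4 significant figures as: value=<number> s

value=94.32 s

Convert throughput: Q = 229.4 kg/h = 229.4/3600 = 0.0637222 kg/s
t_res = M / Q_s = 6.01 / 0.0637222 = 94.3156 s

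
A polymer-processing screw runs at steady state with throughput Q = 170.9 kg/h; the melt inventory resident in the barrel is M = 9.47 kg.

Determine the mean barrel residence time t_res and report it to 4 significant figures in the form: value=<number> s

value=199.5 s

Q_s = Q / 3600 = 170.9 / 3600 = 0.0474722 kg/s
t_res = M / Q_s = 9.47 / 0.0474722 = 199.485 s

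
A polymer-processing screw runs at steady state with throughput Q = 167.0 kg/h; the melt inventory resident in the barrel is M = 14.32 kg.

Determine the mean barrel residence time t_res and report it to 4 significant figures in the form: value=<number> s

value=308.7 s

Throughput in SI: Q_s = 167.0 kg/h ÷ 3600 s/h = 0.0463889 kg/s
Mean residence time: t_res = M/Q_s = 14.32 kg / 0.0463889 kg/s = 308.695 s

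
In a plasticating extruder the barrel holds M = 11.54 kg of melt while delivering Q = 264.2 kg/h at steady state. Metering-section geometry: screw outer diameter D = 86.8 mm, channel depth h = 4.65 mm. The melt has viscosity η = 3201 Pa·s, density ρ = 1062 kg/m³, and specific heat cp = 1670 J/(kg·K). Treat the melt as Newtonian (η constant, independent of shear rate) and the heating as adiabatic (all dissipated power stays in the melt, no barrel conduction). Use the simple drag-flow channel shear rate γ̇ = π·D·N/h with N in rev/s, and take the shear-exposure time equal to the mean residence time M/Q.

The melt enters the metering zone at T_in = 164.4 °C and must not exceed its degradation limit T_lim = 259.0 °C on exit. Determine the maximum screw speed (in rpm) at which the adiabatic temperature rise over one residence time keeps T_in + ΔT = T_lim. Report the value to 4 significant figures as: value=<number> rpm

Convert throughput: Q = 264.2 kg/h = 264.2/3600 = 0.0733889 kg/s
t_res = M / Q_s = 11.54 ÷ 0.0733889 = 157.245 s
D = 86.8 mm = 0.0868 m;  h = 4.65 mm = 0.00465 m
ΔT_a = T_lim − T_in = 259.0 °C − 164.4 °C = 94.6 K
γ̇_max² = ΔT_a·ρ·cp / (η·t_res) = [94.6 × 1062 × 1670] / [3201 × 157.245] = 333.327 s⁻²
Take the square root: γ̇_max = √(333.327) = 18.2573 s⁻¹
Solve γ̇ = πDN/h for N: N_max = γ̇_max·h/(π·D) = 18.2573 × 0.00465 / (π × 0.0868) = 0.311328 rev/s = 18.6797 rpm

value=18.68 rpm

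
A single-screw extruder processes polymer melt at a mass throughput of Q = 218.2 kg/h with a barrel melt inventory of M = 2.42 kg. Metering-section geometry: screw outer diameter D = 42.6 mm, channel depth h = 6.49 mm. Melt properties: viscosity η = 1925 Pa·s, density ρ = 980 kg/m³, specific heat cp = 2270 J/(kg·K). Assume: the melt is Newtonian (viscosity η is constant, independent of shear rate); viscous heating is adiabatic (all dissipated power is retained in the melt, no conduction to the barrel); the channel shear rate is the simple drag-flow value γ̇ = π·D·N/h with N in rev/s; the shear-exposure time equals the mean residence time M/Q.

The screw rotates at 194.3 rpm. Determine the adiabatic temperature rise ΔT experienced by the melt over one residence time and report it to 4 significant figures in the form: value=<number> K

value=154.1 K

Convert throughput: Q = 218.2 kg/h = 218.2/3600 = 0.0606111 kg/s
t_res = M / Q_s = 2.42 ÷ 0.0606111 = 39.9267 s
Geometry in metres: D = 42.6 mm → 0.0426 m, h = 6.49 mm → 0.00649 m; screw speed N = 194.3 rpm = 3.23833 rev/s
γ̇ = π D N / h = (π)(0.0426)(3.23833) / 0.00649 = 66.7784 s⁻¹
ΔT = η·γ̇²·t_res / (ρ·cp) = 1925 · (66.7784)² · 39.9267 / (980 · 2270) = 154.069 K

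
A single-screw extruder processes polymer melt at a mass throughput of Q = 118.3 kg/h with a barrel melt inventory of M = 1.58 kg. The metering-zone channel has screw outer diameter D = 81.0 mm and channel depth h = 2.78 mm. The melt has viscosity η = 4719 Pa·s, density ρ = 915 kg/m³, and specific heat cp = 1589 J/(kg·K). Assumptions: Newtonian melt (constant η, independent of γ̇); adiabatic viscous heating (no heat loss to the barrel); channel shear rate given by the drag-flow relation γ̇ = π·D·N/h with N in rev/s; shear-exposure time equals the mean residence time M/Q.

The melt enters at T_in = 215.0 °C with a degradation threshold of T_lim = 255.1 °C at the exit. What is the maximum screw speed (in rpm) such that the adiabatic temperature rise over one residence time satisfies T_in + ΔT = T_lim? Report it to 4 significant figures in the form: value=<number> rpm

value=10.51 rpm

Q_s = Q / 3600 = 118.3 / 3600 = 0.0328611 kg/s
t_res = M / Q_s = 1.58 / 0.0328611 = 48.0811 s
D = 81.0 mm = 0.081 m;  h = 2.78 mm = 0.00278 m
ΔT_a = T_lim − T_in = 255.1 °C − 215.0 °C = 40.1 K
γ̇_max² = ΔT_a·ρ·cp/(η·t_res) = 40.1·915·1589/(4719·48.0811) = 256.959 s⁻²
γ̇_max = sqrt(256.959) = 16.03 s⁻¹
Solve γ̇ = πDN/h for N: N_max = γ̇_max·h/(π·D) = 16.03 × 0.00278 / (π × 0.081) = 0.175123 rev/s = 10.5074 rpm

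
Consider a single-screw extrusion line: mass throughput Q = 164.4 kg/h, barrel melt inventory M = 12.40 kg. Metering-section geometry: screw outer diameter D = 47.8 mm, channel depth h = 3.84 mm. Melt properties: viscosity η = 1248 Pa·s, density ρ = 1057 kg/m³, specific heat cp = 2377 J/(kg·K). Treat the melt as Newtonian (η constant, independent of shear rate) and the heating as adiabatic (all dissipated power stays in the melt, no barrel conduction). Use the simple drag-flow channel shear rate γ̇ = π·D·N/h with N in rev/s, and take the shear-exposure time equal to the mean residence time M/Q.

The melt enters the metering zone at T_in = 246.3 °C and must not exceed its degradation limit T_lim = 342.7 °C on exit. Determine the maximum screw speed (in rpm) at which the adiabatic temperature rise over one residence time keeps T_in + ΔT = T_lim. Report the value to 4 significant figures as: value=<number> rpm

value=41.02 rpm

Convert throughput: Q = 164.4 kg/h = 164.4/3600 = 0.0456667 kg/s
t_res = M / Q_s = 12.40 ÷ 0.0456667 = 271.533 s
Geometry in SI: D = 47.8 mm → 0.0478 m, h = 3.84 mm → 0.00384 m
ΔT_a = T_lim − T_in = 342.7 − 246.3 = 96.4 K
γ̇_max² = ΔT_a·ρ·cp/(η·t_res) = 96.4·1057·2377/(1248·271.533) = 714.734 s⁻²
Take the square root: γ̇_max = √(714.734) = 26.7345 s⁻¹
Solve γ̇ = πDN/h for N: N_max = γ̇_max·h/(π·D) = 26.7345 × 0.00384 / (π × 0.0478) = 0.683637 rev/s = 41.0182 rpm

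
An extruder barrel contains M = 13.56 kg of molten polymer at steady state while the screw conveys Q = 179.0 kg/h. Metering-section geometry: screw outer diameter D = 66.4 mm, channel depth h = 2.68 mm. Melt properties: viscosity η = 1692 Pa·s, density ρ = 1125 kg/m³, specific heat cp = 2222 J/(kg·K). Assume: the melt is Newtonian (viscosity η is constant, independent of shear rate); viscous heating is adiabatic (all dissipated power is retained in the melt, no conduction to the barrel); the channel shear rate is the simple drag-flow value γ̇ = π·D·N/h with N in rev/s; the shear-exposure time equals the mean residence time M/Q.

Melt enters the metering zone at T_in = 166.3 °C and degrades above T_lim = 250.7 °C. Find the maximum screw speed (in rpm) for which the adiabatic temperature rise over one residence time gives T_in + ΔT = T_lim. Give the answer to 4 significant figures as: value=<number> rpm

value=16.48 rpm

Convert throughput: Q = 179.0 kg/h = 179.0/3600 = 0.0497222 kg/s
t_res = M / Q_s = 13.56 / 0.0497222 = 272.715 s
D = 66.4 mm = 0.0664 m;  h = 2.68 mm = 0.00268 m
Allowable rise: ΔT_a = T_lim − T_in = 250.7 − 166.3 = 84.4 K
γ̇_max² = ΔT_a·ρ·cp/(η·t_res) = 84.4·1125·2222/(1692·272.715) = 457.225 s⁻²
Take the square root: γ̇_max = √(457.225) = 21.3828 s⁻¹
N_max = γ̇_max h / (πD) = 21.3828·0.00268/(π·0.0664) = 0.274715 rev/s → ×60 = 16.4829 rpm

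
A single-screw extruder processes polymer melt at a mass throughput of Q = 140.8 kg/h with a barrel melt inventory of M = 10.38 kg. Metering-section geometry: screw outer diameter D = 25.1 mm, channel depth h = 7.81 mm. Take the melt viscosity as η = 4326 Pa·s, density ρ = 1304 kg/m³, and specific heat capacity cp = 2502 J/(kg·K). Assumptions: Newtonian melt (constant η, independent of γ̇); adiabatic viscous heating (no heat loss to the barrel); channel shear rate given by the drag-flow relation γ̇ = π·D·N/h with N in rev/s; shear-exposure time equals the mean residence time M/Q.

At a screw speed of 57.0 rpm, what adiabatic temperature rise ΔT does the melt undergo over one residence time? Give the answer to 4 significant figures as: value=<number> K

Q_s = Q / 3600 = 140.8 / 3600 = 0.0391111 kg/s
t_res = M / Q_s = 10.38 ÷ 0.0391111 = 265.398 s
Geometry in metres: D = 25.1 mm → 0.0251 m, h = 7.81 mm → 0.00781 m; screw speed N = 57.0 rpm = 0.95 rev/s
Shear rate: γ̇ = πDN/h = π·0.0251·0.95/0.00781 = 9.59171 s⁻¹
Adiabatic rise: ΔT = η γ̇² t_res / (ρ cp) = 4326·(9.59171)²·265.398 / (1304·2502) = 32.3751 K

value=32.38 K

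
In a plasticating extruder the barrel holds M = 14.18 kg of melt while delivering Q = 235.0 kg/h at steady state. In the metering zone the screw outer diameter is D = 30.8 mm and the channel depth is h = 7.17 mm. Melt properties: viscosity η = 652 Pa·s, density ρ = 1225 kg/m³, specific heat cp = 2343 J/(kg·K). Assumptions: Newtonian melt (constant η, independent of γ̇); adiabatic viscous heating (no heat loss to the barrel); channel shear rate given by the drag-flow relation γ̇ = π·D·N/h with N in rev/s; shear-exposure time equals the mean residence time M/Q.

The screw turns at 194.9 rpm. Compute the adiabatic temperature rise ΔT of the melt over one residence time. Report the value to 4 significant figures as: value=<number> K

value=94.83 K

Q_s = Q / 3600 = 235.0 / 3600 = 0.0652778 kg/s
t_res = M / Q_s = 14.18 / 0.0652778 = 217.226 s
D = 30.8 mm = 0.0308 m;  h = 7.17 mm = 0.00717 m;  N = 194.9 rpm / 60 = 3.24833 rev/s
γ̇ = π D N / h = (π)(0.0308)(3.24833) / 0.00717 = 43.8371 s⁻¹
Adiabatic rise: ΔT = η γ̇² t_res / (ρ cp) = 652·(43.8371)²·217.226 / (1225·2343) = 94.8275 K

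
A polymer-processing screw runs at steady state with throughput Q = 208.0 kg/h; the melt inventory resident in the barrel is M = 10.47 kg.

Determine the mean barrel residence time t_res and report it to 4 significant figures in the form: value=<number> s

Q_s = Q / 3600 = 208.0 / 3600 = 0.0577778 kg/s
t_res = M / Q_s = 10.47 / 0.0577778 = 181.212 s

value=181.2 s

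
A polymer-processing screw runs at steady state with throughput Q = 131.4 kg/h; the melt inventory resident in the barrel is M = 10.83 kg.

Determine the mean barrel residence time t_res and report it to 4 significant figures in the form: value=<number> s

Q_s = Q / 3600 = 131.4 / 3600 = 0.0365 kg/s
t_res = M / Q_s = 10.83 / 0.0365 = 296.712 s

value=296.7 s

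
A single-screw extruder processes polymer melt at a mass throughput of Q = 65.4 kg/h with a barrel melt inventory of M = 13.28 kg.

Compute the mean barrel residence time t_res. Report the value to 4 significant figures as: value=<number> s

Convert throughput: Q = 65.4 kg/h = 65.4/3600 = 0.0181667 kg/s
Mean residence time: t_res = M/Q_s = 13.28 kg / 0.0181667 kg/s = 731.009 s

value=731.0 s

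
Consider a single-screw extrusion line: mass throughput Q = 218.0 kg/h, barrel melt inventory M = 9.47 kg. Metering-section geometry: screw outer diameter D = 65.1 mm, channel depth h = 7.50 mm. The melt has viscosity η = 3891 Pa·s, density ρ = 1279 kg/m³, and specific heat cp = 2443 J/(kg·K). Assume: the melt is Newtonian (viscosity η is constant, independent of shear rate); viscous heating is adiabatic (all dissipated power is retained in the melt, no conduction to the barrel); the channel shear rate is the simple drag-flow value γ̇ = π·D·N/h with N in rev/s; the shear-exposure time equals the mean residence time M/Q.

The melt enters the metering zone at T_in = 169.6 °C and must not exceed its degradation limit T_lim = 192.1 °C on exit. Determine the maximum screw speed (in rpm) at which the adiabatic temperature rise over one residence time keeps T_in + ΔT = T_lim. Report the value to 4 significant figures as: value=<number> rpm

value=23.65 rpm

Convert throughput: Q = 218.0 kg/h = 218.0/3600 = 0.0605556 kg/s
t_res = M / Q_s = 9.47 ÷ 0.0605556 = 156.385 s
Convert to metres: D = 0.0651 m, h = 0.0075 m
ΔT_a = T_lim − T_in = 192.1 − 169.6 = 22.5 K
γ̇_max² = ΔT_a·ρ·cp / (η·t_res) = [22.5 × 1279 × 2443] / [3891 × 156.385] = 115.537 s⁻²
γ̇_max = √115.537 = 10.7488 s⁻¹
N_max = γ̇_max h / (πD) = 10.7488·0.0075/(π·0.0651) = 0.394176 rev/s → ×60 = 23.6506 rpm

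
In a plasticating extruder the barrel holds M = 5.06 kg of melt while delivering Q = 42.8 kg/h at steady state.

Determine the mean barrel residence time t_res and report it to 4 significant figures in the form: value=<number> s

value=425.6 s

Q_s = Q / 3600 = 42.8 / 3600 = 0.0118889 kg/s
Mean residence time: t_res = M/Q_s = 5.06 kg / 0.0118889 kg/s = 425.607 s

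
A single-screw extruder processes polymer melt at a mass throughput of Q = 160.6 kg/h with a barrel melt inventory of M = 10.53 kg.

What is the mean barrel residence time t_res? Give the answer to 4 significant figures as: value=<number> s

value=236.0 s

Convert throughput: Q = 160.6 kg/h = 160.6/3600 = 0.0446111 kg/s
t_res = M / Q_s = 10.53 ÷ 0.0446111 = 236.04 s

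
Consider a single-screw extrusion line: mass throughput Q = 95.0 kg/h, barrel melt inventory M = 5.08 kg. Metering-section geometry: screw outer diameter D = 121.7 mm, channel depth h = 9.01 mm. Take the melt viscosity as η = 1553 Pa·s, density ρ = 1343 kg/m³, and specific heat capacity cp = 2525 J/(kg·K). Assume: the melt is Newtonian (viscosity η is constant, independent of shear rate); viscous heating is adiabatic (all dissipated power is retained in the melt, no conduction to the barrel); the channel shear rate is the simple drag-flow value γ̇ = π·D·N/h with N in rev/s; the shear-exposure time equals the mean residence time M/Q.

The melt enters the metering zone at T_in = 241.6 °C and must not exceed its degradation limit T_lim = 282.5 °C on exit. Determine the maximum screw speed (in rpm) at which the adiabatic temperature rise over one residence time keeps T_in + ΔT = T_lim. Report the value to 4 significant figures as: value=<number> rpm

Convert throughput: Q = 95.0 kg/h = 95.0/3600 = 0.0263889 kg/s
t_res = M / Q_s = 5.08 ÷ 0.0263889 = 192.505 s
D = 121.7 mm = 0.1217 m;  h = 9.01 mm = 0.00901 m
ΔT_a = T_lim − T_in = 282.5 °C − 241.6 °C = 40.9 K
γ̇_max² = ΔT_a·ρ·cp / (η·t_res) = [40.9 × 1343 × 2525] / [1553 × 192.505] = 463.924 s⁻²
Take the square root: γ̇_max = √(463.924) = 21.5389 s⁻¹
N_max = γ̇_max h / (πD) = 21.5389·0.00901/(π·0.1217) = 0.507584 rev/s → ×60 = 30.455 rpm

value=30.46 rpm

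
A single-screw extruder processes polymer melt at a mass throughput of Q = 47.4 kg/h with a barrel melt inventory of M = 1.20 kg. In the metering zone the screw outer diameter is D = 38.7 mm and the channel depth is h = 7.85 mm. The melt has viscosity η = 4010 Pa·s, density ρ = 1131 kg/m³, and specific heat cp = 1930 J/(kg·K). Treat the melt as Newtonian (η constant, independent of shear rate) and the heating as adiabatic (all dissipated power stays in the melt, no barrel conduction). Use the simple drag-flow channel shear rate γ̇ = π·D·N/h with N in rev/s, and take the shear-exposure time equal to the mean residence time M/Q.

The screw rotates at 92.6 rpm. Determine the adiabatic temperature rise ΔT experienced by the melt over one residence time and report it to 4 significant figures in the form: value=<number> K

value=95.66 K

Q_s = Q / 3600 = 47.4 / 3600 = 0.0131667 kg/s
t_res = M / Q_s = 1.20 ÷ 0.0131667 = 91.1392 s
D = 38.7 mm = 0.0387 m;  h = 7.85 mm = 0.00785 m;  N = 92.6 rpm / 60 = 1.54333 rev/s
Shear rate: γ̇ = πDN/h = π·0.0387·1.54333/0.00785 = 23.9029 s⁻¹
ΔT = η·γ̇²·t_res/(ρ·cp) = [4010 × 23.9029² × 91.1392] / [1131 × 1930] = 95.6603 K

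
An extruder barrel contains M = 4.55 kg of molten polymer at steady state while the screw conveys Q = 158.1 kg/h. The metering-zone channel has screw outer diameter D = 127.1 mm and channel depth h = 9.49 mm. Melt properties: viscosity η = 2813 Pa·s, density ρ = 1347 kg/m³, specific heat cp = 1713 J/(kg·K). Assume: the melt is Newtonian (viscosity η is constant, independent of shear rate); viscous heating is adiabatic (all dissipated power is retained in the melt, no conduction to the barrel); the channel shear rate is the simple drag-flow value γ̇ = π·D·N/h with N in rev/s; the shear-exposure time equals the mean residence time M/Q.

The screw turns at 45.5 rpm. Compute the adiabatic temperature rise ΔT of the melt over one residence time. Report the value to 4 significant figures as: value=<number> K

Throughput in SI: Q_s = 158.1 kg/h ÷ 3600 s/h = 0.0439167 kg/s
t_res = M / Q_s = 4.55 ÷ 0.0439167 = 103.605 s
Convert to SI: D = 0.1271 m, h = 0.00949 m, N = 45.5/60 = 0.758333 rev/s
Shear rate: γ̇ = πDN/h = π·0.1271·0.758333/0.00949 = 31.9072 s⁻¹
ΔT = η·γ̇²·t_res/(ρ·cp) = [2813 × 31.9072² × 103.605] / [1347 × 1713] = 128.59 K

value=128.6 K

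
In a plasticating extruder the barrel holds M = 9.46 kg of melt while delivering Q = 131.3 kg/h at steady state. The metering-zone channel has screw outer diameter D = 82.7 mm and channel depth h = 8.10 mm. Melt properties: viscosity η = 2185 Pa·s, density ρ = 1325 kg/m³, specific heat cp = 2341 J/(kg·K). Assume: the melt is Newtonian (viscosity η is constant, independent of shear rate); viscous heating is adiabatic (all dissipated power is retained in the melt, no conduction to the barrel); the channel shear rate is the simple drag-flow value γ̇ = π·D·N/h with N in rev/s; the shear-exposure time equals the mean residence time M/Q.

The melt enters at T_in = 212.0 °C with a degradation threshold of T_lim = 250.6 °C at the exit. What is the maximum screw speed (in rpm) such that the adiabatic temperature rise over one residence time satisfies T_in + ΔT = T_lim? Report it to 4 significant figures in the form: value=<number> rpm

Q_s = Q / 3600 = 131.3 / 3600 = 0.0364722 kg/s
t_res = M / Q_s = 9.46 ÷ 0.0364722 = 259.375 s
D = 82.7 mm = 0.0827 m;  h = 8.10 mm = 0.0081 m
ΔT_a = T_lim − T_in = 250.6 °C − 212.0 °C = 38.6 K
γ̇_max² = ΔT_a·ρ·cp/(η·t_res) = 38.6·1325·2341/(2185·259.375) = 211.263 s⁻²
Take the square root: γ̇_max = √(211.263) = 14.5349 s⁻¹
N_max = γ̇_max h / (πD) = 14.5349·0.0081/(π·0.0827) = 0.45315 rev/s → ×60 = 27.189 rpm

value=27.19 rpm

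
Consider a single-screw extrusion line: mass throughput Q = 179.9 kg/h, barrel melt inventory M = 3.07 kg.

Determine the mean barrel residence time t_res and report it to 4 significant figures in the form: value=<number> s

value=61.43 s

Throughput in SI: Q_s = 179.9 kg/h ÷ 3600 s/h = 0.0499722 kg/s
t_res = M / Q_s = 3.07 ÷ 0.0499722 = 61.4341 s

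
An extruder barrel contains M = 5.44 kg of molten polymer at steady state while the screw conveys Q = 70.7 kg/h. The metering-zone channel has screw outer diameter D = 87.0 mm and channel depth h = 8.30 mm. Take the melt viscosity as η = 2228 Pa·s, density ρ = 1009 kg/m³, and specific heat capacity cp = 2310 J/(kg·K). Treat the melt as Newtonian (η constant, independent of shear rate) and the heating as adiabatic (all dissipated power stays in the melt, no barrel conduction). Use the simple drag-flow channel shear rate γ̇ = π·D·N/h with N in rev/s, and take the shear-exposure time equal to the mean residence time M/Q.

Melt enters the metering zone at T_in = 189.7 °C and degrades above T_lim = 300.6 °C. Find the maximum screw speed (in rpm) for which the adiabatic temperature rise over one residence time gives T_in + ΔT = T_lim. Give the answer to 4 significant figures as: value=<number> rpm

Throughput in SI: Q_s = 70.7 kg/h ÷ 3600 s/h = 0.0196389 kg/s
t_res = M / Q_s = 5.44 / 0.0196389 = 277.001 s
Geometry in SI: D = 87.0 mm → 0.087 m, h = 8.30 mm → 0.0083 m
Allowable rise: ΔT_a = T_lim − T_in = 300.6 − 189.7 = 110.9 K
γ̇_max² = ΔT_a·ρ·cp / (η·t_res) = [110.9 × 1009 × 2310] / [2228 × 277.001] = 418.83 s⁻²
Take the square root: γ̇_max = √(418.83) = 20.4653 s⁻¹
N_max = γ̇_max h / (πD) = 20.4653·0.0083/(π·0.087) = 0.621481 rev/s → ×60 = 37.2888 rpm

value=37.29 rpm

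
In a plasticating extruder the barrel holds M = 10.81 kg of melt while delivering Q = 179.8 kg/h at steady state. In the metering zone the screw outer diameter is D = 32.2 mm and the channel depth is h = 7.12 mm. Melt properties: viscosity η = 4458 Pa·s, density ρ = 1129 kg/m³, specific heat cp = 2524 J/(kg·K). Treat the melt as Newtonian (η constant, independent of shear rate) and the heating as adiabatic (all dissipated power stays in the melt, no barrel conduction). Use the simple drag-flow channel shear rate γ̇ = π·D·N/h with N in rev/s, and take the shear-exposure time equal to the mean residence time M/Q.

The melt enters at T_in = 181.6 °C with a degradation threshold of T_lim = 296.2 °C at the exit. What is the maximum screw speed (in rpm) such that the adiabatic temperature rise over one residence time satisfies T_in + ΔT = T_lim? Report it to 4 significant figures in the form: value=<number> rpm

value=77.69 rpm

Convert throughput: Q = 179.8 kg/h = 179.8/3600 = 0.0499444 kg/s
t_res = M / Q_s = 10.81 ÷ 0.0499444 = 216.44 s
D = 32.2 mm = 0.0322 m;  h = 7.12 mm = 0.00712 m
ΔT_a = T_lim − T_in = 296.2 − 181.6 = 114.6 K
γ̇_max² = ΔT_a·ρ·cp / (η·t_res) = [114.6 × 1129 × 2524] / [4458 × 216.44] = 338.446 s⁻²
γ̇_max = sqrt(338.446) = 18.3969 s⁻¹
N_max = γ̇_max h / (πD) = 18.3969·0.00712/(π·0.0322) = 1.29485 rev/s → ×60 = 77.6909 rpm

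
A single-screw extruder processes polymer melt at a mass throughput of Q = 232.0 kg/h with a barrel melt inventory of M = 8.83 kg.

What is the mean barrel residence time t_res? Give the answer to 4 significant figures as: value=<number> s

value=137.0 s

Q_s = Q / 3600 = 232.0 / 3600 = 0.0644444 kg/s
Mean residence time: t_res = M/Q_s = 8.83 kg / 0.0644444 kg/s = 137.017 s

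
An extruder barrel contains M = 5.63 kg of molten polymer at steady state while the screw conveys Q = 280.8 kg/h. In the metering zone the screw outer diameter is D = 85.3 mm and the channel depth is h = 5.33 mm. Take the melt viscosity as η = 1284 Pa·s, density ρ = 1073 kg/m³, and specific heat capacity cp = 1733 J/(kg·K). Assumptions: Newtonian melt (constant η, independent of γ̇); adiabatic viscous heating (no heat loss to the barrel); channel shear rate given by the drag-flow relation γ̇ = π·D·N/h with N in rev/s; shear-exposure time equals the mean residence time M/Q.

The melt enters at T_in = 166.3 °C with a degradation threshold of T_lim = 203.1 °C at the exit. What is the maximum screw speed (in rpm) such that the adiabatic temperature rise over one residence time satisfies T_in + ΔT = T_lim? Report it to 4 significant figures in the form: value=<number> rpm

value=32.43 rpm

Throughput in SI: Q_s = 280.8 kg/h ÷ 3600 s/h = 0.078 kg/s
t_res = M / Q_s = 5.63 ÷ 0.078 = 72.1795 s
D = 85.3 mm = 0.0853 m;  h = 5.33 mm = 0.00533 m
ΔT_a = T_lim − T_in = 203.1 − 166.3 = 36.8 K
Invert ΔT = ηγ̇²t_res/(ρcp) for γ̇: γ̇_max² = ΔT_a ρ cp / (η t_res) = 36.8·1073·1733 / (1284·72.1795) = 738.359 s⁻²
Take the square root: γ̇_max = √(738.359) = 27.1728 s⁻¹
N_max = γ̇_max·h / (π·D) = 27.1728 · 0.00533 / (π · 0.0853) = 0.540458 rev/s = 32.4275 rpm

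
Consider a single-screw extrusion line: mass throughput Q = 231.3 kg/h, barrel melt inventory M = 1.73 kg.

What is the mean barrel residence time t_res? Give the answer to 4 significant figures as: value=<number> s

Convert throughput: Q = 231.3 kg/h = 231.3/3600 = 0.06425 kg/s
Mean residence time: t_res = M/Q_s = 1.73 kg / 0.06425 kg/s = 26.9261 s

value=26.93 s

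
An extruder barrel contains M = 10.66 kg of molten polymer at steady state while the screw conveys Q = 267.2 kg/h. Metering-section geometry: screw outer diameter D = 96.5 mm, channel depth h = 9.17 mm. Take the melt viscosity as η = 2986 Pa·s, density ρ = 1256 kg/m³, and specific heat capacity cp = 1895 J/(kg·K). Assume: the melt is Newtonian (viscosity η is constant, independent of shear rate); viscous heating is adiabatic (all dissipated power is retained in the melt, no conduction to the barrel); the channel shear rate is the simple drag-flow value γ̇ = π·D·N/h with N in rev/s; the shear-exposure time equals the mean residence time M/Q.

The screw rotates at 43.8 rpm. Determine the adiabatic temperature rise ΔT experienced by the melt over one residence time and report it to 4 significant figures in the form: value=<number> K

Q_s = Q / 3600 = 267.2 / 3600 = 0.0742222 kg/s
Mean residence time: t_res = M/Q_s = 10.66 kg / 0.0742222 kg/s = 143.623 s
Convert to SI: D = 0.0965 m, h = 0.00917 m, N = 43.8/60 = 0.73 rev/s
Shear rate: γ̇ = πDN/h = π·0.0965·0.73/0.00917 = 24.1341 s⁻¹
ΔT = η·γ̇²·t_res / (ρ·cp) = 2986 · (24.1341)² · 143.623 / (1256 · 1895) = 104.948 K

value=104.9 K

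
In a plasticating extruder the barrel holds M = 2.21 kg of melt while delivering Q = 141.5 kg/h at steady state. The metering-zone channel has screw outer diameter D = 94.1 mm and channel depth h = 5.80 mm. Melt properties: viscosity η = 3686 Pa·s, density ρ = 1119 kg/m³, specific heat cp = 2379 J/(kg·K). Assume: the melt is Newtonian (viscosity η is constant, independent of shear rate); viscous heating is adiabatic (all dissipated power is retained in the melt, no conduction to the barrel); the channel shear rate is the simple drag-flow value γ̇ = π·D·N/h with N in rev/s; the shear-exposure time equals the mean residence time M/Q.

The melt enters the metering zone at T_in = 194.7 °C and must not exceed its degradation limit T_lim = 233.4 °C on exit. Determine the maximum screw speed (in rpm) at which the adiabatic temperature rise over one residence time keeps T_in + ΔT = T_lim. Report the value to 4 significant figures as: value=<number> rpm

value=26.25 rpm

Q_s = Q / 3600 = 141.5 / 3600 = 0.0393056 kg/s
t_res = M / Q_s = 2.21 ÷ 0.0393056 = 56.2261 s
Geometry in SI: D = 94.1 mm → 0.0941 m, h = 5.80 mm → 0.0058 m
Allowable rise: ΔT_a = T_lim − T_in = 233.4 − 194.7 = 38.7 K
Invert ΔT = ηγ̇²t_res/(ρcp) for γ̇: γ̇_max² = ΔT_a ρ cp / (η t_res) = 38.7·1119·2379 / (3686·56.2261) = 497.098 s⁻²
γ̇_max = √497.098 = 22.2957 s⁻¹
N_max = γ̇_max·h / (π·D) = 22.2957 · 0.0058 / (π · 0.0941) = 0.437431 rev/s = 26.2459 rpm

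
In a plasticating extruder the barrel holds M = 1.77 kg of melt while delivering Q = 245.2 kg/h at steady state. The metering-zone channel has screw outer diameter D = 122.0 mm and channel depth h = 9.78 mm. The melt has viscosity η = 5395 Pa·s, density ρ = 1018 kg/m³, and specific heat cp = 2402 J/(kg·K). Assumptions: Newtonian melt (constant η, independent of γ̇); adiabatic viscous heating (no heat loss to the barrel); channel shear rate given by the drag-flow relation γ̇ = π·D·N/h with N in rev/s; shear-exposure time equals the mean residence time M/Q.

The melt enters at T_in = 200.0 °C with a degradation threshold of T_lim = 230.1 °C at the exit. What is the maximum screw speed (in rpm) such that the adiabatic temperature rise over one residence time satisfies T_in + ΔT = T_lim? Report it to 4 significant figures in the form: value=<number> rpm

Throughput in SI: Q_s = 245.2 kg/h ÷ 3600 s/h = 0.0681111 kg/s
t_res = M / Q_s = 1.77 / 0.0681111 = 25.9869 s
Geometry in SI: D = 122.0 mm → 0.122 m, h = 9.78 mm → 0.00978 m
Allowable rise: ΔT_a = T_lim − T_in = 230.1 − 200.0 = 30.1 K
γ̇_max² = ΔT_a·ρ·cp/(η·t_res) = 30.1·1018·2402/(5395·25.9869) = 524.977 s⁻²
γ̇_max = √524.977 = 22.9124 s⁻¹
N_max = γ̇_max·h / (π·D) = 22.9124 · 0.00978 / (π · 0.122) = 0.584655 rev/s = 35.0793 rpm

value=35.08 rpm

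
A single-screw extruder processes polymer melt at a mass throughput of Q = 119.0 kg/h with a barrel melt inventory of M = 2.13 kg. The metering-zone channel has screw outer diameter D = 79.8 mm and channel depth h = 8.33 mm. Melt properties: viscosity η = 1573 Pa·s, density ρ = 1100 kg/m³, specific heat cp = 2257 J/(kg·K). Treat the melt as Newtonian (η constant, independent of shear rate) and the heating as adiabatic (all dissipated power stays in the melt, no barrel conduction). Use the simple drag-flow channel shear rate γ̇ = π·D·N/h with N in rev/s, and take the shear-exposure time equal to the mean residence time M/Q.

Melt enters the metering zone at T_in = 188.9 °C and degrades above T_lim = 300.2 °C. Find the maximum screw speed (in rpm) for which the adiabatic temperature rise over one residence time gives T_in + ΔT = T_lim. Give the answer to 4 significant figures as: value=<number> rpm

Q_s = Q / 3600 = 119.0 / 3600 = 0.0330556 kg/s
t_res = M / Q_s = 2.13 ÷ 0.0330556 = 64.437 s
Convert to metres: D = 0.0798 m, h = 0.00833 m
ΔT_a = T_lim − T_in = 300.2 − 188.9 = 111.3 K
γ̇_max² = ΔT_a·ρ·cp / (η·t_res) = [111.3 × 1100 × 2257] / [1573 × 64.437] = 2726.19 s⁻²
Take the square root: γ̇_max = √(2726.19) = 52.2129 s⁻¹
Solve γ̇ = πDN/h for N: N_max = γ̇_max·h/(π·D) = 52.2129 × 0.00833 / (π × 0.0798) = 1.73488 rev/s = 104.093 rpm

value=104.1 rpm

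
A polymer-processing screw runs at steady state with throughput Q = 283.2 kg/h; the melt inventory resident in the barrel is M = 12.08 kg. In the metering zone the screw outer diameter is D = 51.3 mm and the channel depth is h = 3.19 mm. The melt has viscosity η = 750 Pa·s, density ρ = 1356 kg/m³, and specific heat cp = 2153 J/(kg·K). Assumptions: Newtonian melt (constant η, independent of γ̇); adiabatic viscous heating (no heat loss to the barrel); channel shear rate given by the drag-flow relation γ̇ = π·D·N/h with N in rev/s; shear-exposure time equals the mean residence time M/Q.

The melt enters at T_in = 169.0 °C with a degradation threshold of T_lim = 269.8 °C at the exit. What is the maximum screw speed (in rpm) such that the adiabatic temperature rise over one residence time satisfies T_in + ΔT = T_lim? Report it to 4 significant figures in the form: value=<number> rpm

Convert throughput: Q = 283.2 kg/h = 283.2/3600 = 0.0786667 kg/s
Mean residence time: t_res = M/Q_s = 12.08 kg / 0.0786667 kg/s = 153.559 s
Geometry in SI: D = 51.3 mm → 0.0513 m, h = 3.19 mm → 0.00319 m
ΔT_a = T_lim − T_in = 269.8 − 169.0 = 100.8 K
Invert ΔT = ηγ̇²t_res/(ρcp) for γ̇: γ̇_max² = ΔT_a ρ cp / (η t_res) = 100.8·1356·2153 / (750·153.559) = 2555.21 s⁻²
γ̇_max = √2555.21 = 50.5491 s⁻¹
Solve γ̇ = πDN/h for N: N_max = γ̇_max·h/(π·D) = 50.5491 × 0.00319 / (π × 0.0513) = 1.00055 rev/s = 60.0327 rpm

value=60.03 rpm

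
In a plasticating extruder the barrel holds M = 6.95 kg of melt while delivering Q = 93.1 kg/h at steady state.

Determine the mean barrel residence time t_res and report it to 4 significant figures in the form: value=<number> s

Throughput in SI: Q_s = 93.1 kg/h ÷ 3600 s/h = 0.0258611 kg/s
t_res = M / Q_s = 6.95 / 0.0258611 = 268.743 s

value=268.7 s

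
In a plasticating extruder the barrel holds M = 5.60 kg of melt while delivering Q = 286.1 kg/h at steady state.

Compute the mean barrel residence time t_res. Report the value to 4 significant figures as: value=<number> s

value=70.46 s

Throughput in SI: Q_s = 286.1 kg/h ÷ 3600 s/h = 0.0794722 kg/s
t_res = M / Q_s = 5.60 ÷ 0.0794722 = 70.4649 s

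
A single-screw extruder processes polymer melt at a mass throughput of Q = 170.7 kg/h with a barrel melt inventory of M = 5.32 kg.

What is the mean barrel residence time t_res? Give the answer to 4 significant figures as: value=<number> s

value=112.2 s

Convert throughput: Q = 170.7 kg/h = 170.7/3600 = 0.0474167 kg/s
Mean residence time: t_res = M/Q_s = 5.32 kg / 0.0474167 kg/s = 112.197 s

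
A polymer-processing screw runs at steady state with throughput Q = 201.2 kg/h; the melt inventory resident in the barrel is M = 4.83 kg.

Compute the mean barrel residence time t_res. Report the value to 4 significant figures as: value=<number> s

value=86.42 s

Throughput in SI: Q_s = 201.2 kg/h ÷ 3600 s/h = 0.0558889 kg/s
Mean residence time: t_res = M/Q_s = 4.83 kg / 0.0558889 kg/s = 86.4215 s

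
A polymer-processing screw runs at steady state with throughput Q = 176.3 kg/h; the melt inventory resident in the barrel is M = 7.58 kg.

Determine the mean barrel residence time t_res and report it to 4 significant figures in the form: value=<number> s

value=154.8 s

Q_s = Q / 3600 = 176.3 / 3600 = 0.0489722 kg/s
t_res = M / Q_s = 7.58 ÷ 0.0489722 = 154.782 s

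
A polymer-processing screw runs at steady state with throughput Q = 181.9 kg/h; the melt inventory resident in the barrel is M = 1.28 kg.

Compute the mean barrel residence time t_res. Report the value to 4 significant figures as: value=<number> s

value=25.33 s

Throughput in SI: Q_s = 181.9 kg/h ÷ 3600 s/h = 0.0505278 kg/s
Mean residence time: t_res = M/Q_s = 1.28 kg / 0.0505278 kg/s = 25.3326 s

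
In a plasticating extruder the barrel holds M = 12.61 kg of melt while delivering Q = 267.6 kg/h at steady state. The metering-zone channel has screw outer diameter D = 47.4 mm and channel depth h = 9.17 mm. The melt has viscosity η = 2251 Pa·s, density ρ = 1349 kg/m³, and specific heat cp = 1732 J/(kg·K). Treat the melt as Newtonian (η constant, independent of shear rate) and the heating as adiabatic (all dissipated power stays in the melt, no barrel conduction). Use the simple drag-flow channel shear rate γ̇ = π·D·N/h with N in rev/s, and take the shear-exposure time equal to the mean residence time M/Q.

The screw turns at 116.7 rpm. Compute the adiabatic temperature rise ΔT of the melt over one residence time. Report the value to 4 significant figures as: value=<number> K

Convert throughput: Q = 267.6 kg/h = 267.6/3600 = 0.0743333 kg/s
t_res = M / Q_s = 12.61 ÷ 0.0743333 = 169.641 s
Geometry in metres: D = 47.4 mm → 0.0474 m, h = 9.17 mm → 0.00917 m; screw speed N = 116.7 rpm = 1.945 rev/s
γ̇ = π·D·N / h = π · 0.0474 · 1.945 / 0.00917 = 31.5848 s⁻¹
ΔT = η·γ̇²·t_res/(ρ·cp) = [2251 × 31.5848² × 169.641] / [1349 × 1732] = 163.044 K

value=163.0 K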